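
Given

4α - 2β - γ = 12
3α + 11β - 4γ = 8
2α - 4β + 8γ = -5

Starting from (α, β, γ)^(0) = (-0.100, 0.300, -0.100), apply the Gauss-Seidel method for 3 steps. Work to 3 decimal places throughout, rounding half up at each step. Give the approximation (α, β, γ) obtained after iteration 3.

Iteration 1:
  α = (12 - (-2)·0.300 - (-1)·-0.100) / (4) = 3.125
  β = (8 - (3)·3.125 - (-4)·-0.100) / (11) = -0.161
  γ = (-5 - (2)·3.125 - (-4)·-0.161) / (8) = -1.487
Iteration 2:
  α = (12 - (-2)·-0.161 - (-1)·-1.487) / (4) = 2.548
  β = (8 - (3)·2.548 - (-4)·-1.487) / (11) = -0.508
  γ = (-5 - (2)·2.548 - (-4)·-0.508) / (8) = -1.516
Iteration 3:
  α = (12 - (-2)·-0.508 - (-1)·-1.516) / (4) = 2.367
  β = (8 - (3)·2.367 - (-4)·-1.516) / (11) = -0.470
  γ = (-5 - (2)·2.367 - (-4)·-0.470) / (8) = -1.452

(2.367, -0.470, -1.452)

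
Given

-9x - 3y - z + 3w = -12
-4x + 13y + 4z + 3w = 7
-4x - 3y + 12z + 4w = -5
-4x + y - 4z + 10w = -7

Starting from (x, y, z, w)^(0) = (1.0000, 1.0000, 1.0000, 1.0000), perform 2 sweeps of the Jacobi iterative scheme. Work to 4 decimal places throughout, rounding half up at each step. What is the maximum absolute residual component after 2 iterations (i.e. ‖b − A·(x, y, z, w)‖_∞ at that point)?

3.3166

Iteration 1:
  x = (-12 - (-3)·1.0000 - (-1)·1.0000 - (3)·1.0000) / (-9) = 1.2222
  y = (7 - (-4)·1.0000 - (4)·1.0000 - (3)·1.0000) / (13) = 0.3077
  z = (-5 - (-4)·1.0000 - (-3)·1.0000 - (4)·1.0000) / (12) = -0.1667
  w = (-7 - (-4)·1.0000 - (1)·1.0000 - (-4)·1.0000) / (10) = 0.0000
Iteration 2:
  x = (-12 - (-3)·0.3077 - (-1)·-0.1667 - (3)·0.0000) / (-9) = 1.2493
  y = (7 - (-4)·1.2222 - (4)·-0.1667 - (3)·0.0000) / (13) = 0.9658
  z = (-5 - (-4)·1.2222 - (-3)·0.3077 - (4)·0.0000) / (12) = 0.0677
  w = (-7 - (-4)·1.2222 - (1)·0.3077 - (-4)·-0.1667) / (10) = -0.3086
Residual b − A·x = (3.1346, 0.0968, 3.3166, 0.3882); ∞-norm = 3.3166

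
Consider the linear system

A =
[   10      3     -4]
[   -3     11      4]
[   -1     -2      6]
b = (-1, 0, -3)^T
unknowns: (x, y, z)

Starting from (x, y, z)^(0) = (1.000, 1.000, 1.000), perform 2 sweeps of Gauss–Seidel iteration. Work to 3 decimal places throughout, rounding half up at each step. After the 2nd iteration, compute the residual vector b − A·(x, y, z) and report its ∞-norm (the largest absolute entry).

Iteration 1:
  x = (-1 - (3)·1.000 - (-4)·1.000) / (10) = 0.000
  y = (0 - (-3)·0.000 - (4)·1.000) / (11) = -0.364
  z = (-3 - (-1)·0.000 - (-2)·-0.364) / (6) = -0.621
Iteration 2:
  x = (-1 - (3)·-0.364 - (-4)·-0.621) / (10) = -0.239
  y = (0 - (-3)·-0.239 - (4)·-0.621) / (11) = 0.161
  z = (-3 - (-1)·-0.239 - (-2)·0.161) / (6) = -0.486
Residual b − A·x = (-1.037, -0.544, -0.001); ∞-norm = 1.037

1.037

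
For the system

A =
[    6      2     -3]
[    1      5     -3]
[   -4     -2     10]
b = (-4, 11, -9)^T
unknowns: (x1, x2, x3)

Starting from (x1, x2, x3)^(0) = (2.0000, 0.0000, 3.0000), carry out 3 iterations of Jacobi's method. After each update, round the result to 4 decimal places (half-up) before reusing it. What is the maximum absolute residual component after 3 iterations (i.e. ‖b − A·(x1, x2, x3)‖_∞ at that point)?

Iteration 1:
  x1 = (-4 - (2)·0.0000 - (-3)·3.0000) / (6) = 0.8333
  x2 = (11 - (1)·2.0000 - (-3)·3.0000) / (5) = 3.6000
  x3 = (-9 - (-4)·2.0000 - (-2)·0.0000) / (10) = -0.1000
Iteration 2:
  x1 = (-4 - (2)·3.6000 - (-3)·-0.1000) / (6) = -1.9167
  x2 = (11 - (1)·0.8333 - (-3)·-0.1000) / (5) = 1.9733
  x3 = (-9 - (-4)·0.8333 - (-2)·3.6000) / (10) = 0.1533
Iteration 3:
  x1 = (-4 - (2)·1.9733 - (-3)·0.1533) / (6) = -1.2478
  x2 = (11 - (1)·-1.9167 - (-3)·0.1533) / (5) = 2.6753
  x3 = (-9 - (-4)·-1.9167 - (-2)·1.9733) / (10) = -1.2720
Residual b − A·x = (-5.6798, -4.9447, 4.0794); ∞-norm = 5.6798

5.6798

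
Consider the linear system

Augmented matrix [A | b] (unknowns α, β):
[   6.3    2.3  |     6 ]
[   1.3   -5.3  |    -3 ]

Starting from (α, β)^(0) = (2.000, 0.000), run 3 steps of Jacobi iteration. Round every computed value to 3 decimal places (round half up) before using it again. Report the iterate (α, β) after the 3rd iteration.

Iteration 1:
  α = (6 - (2.3)·0.000) / (6.3) = 0.952
  β = (-3 - (1.3)·2.000) / (-5.3) = 1.057
Iteration 2:
  α = (6 - (2.3)·1.057) / (6.3) = 0.566
  β = (-3 - (1.3)·0.952) / (-5.3) = 0.800
Iteration 3:
  α = (6 - (2.3)·0.800) / (6.3) = 0.660
  β = (-3 - (1.3)·0.566) / (-5.3) = 0.705

(0.660, 0.705)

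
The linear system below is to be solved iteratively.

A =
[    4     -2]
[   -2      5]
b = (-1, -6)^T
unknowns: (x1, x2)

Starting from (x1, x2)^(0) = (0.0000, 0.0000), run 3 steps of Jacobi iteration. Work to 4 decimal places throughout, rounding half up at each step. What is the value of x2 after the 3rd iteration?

Iteration 1:
  x1 = (-1 - (-2)·0.0000) / (4) = -0.2500
  x2 = (-6 - (-2)·0.0000) / (5) = -1.2000
Iteration 2:
  x1 = (-1 - (-2)·-1.2000) / (4) = -0.8500
  x2 = (-6 - (-2)·-0.2500) / (5) = -1.3000
Iteration 3:
  x1 = (-1 - (-2)·-1.3000) / (4) = -0.9000
  x2 = (-6 - (-2)·-0.8500) / (5) = -1.5400

-1.5400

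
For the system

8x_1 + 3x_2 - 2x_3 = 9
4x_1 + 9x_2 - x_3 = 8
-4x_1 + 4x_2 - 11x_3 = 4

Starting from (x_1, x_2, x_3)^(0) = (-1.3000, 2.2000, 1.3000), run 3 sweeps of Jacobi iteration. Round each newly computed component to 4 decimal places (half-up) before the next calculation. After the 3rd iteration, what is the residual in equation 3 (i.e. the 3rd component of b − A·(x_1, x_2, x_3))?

1.0599

Iteration 1:
  x_1 = (9 - (3)·2.2000 - (-2)·1.3000) / (8) = 0.6250
  x_2 = (8 - (4)·-1.3000 - (-1)·1.3000) / (9) = 1.6111
  x_3 = (4 - (-4)·-1.3000 - (4)·2.2000) / (-11) = 0.9091
Iteration 2:
  x_1 = (9 - (3)·1.6111 - (-2)·0.9091) / (8) = 0.7481
  x_2 = (8 - (4)·0.6250 - (-1)·0.9091) / (9) = 0.7121
  x_3 = (4 - (-4)·0.6250 - (4)·1.6111) / (-11) = -0.0051
Iteration 3:
  x_1 = (9 - (3)·0.7121 - (-2)·-0.0051) / (8) = 0.8567
  x_2 = (8 - (4)·0.7481 - (-1)·-0.0051) / (9) = 0.5558
  x_3 = (4 - (-4)·0.7481 - (4)·0.7121) / (-11) = -0.3767
Residual b − A·x = (-0.2744, -0.8057, 1.0599)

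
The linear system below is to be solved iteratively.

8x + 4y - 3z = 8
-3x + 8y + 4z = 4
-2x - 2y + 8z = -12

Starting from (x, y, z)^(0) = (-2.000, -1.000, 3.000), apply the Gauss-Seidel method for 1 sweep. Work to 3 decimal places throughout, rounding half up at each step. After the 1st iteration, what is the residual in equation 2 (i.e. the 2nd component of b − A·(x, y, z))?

15.395

Iteration 1:
  x = (8 - (4)·-1.000 - (-3)·3.000) / (8) = 2.625
  y = (4 - (-3)·2.625 - (4)·3.000) / (8) = -0.016
  z = (-12 - (-2)·2.625 - (-2)·-0.016) / (8) = -0.848
Residual b − A·x = (-15.480, 15.395, 0.002)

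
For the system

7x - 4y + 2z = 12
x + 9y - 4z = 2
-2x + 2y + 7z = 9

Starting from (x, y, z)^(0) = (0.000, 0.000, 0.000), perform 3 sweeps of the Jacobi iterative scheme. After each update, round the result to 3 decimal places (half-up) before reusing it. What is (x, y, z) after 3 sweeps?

(1.570, 0.819, 1.535)

Iteration 1:
  x = (12 - (-4)·0.000 - (2)·0.000) / (7) = 1.714
  y = (2 - (1)·0.000 - (-4)·0.000) / (9) = 0.222
  z = (9 - (-2)·0.000 - (2)·0.000) / (7) = 1.286
Iteration 2:
  x = (12 - (-4)·0.222 - (2)·1.286) / (7) = 1.474
  y = (2 - (1)·1.714 - (-4)·1.286) / (9) = 0.603
  z = (9 - (-2)·1.714 - (2)·0.222) / (7) = 1.712
Iteration 3:
  x = (12 - (-4)·0.603 - (2)·1.712) / (7) = 1.570
  y = (2 - (1)·1.474 - (-4)·1.712) / (9) = 0.819
  z = (9 - (-2)·1.474 - (2)·0.603) / (7) = 1.535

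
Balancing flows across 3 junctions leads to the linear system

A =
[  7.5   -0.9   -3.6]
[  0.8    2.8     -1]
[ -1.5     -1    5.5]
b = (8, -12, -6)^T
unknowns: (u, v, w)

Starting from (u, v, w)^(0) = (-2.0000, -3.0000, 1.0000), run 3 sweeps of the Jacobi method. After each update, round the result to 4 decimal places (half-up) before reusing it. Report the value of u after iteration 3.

-0.2431

Iteration 1:
  u = (8 - (-0.9)·-3.0000 - (-3.6)·1.0000) / (7.5) = 1.1867
  v = (-12 - (0.8)·-2.0000 - (-1)·1.0000) / (2.8) = -3.3571
  w = (-6 - (-1.5)·-2.0000 - (-1)·-3.0000) / (5.5) = -2.1818
Iteration 2:
  u = (8 - (-0.9)·-3.3571 - (-3.6)·-2.1818) / (7.5) = -0.3834
  v = (-12 - (0.8)·1.1867 - (-1)·-2.1818) / (2.8) = -5.4040
  w = (-6 - (-1.5)·1.1867 - (-1)·-3.3571) / (5.5) = -1.3776
Iteration 3:
  u = (8 - (-0.9)·-5.4040 - (-3.6)·-1.3776) / (7.5) = -0.2431
  v = (-12 - (0.8)·-0.3834 - (-1)·-1.3776) / (2.8) = -4.6682
  w = (-6 - (-1.5)·-0.3834 - (-1)·-5.4040) / (5.5) = -2.1780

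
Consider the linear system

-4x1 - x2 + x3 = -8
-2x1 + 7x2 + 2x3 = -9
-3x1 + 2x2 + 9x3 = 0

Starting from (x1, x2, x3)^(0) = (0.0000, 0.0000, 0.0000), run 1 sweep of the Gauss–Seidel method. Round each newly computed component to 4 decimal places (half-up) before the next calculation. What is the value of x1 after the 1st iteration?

2.0000

Iteration 1:
  x1 = (-8 - (-1)·0.0000 - (1)·0.0000) / (-4) = 2.0000
  x2 = (-9 - (-2)·2.0000 - (2)·0.0000) / (7) = -0.7143
  x3 = (0 - (-3)·2.0000 - (2)·-0.7143) / (9) = 0.8254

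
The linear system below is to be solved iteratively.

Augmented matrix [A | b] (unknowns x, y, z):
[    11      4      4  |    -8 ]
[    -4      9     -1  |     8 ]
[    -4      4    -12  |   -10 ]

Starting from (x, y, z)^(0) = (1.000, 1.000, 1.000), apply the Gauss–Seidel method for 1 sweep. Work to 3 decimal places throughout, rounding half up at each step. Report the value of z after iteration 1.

Iteration 1:
  x = (-8 - (4)·1.000 - (4)·1.000) / (11) = -1.455
  y = (8 - (-4)·-1.455 - (-1)·1.000) / (9) = 0.353
  z = (-10 - (-4)·-1.455 - (4)·0.353) / (-12) = 1.436

1.436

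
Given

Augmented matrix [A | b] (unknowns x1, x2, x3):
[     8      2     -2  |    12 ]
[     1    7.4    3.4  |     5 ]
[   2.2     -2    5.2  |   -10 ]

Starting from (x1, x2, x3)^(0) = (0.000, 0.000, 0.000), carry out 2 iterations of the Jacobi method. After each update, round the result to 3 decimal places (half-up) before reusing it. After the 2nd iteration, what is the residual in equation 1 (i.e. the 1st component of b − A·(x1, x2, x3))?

-2.110

Iteration 1:
  x1 = (12 - (2)·0.000 - (-2)·0.000) / (8) = 1.500
  x2 = (5 - (1)·0.000 - (3.4)·0.000) / (7.4) = 0.676
  x3 = (-10 - (2.2)·0.000 - (-2)·0.000) / (5.2) = -1.923
Iteration 2:
  x1 = (12 - (2)·0.676 - (-2)·-1.923) / (8) = 0.850
  x2 = (5 - (1)·1.500 - (3.4)·-1.923) / (7.4) = 1.357
  x3 = (-10 - (2.2)·1.500 - (-2)·0.676) / (5.2) = -2.298
Residual b − A·x = (-2.110, 1.921, 2.794)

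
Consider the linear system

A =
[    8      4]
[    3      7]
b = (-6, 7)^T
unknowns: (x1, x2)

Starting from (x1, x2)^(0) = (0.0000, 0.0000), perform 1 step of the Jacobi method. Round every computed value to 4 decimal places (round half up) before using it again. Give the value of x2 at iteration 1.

1.0000

Iteration 1:
  x1 = (-6 - (4)·0.0000) / (8) = -0.7500
  x2 = (7 - (3)·0.0000) / (7) = 1.0000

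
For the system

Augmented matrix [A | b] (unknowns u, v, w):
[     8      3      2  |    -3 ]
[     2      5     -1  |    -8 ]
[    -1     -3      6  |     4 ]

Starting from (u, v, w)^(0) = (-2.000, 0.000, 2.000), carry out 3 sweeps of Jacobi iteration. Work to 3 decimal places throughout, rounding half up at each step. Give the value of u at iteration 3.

-0.012

Iteration 1:
  u = (-3 - (3)·0.000 - (2)·2.000) / (8) = -0.875
  v = (-8 - (2)·-2.000 - (-1)·2.000) / (5) = -0.400
  w = (4 - (-1)·-2.000 - (-3)·0.000) / (6) = 0.333
Iteration 2:
  u = (-3 - (3)·-0.400 - (2)·0.333) / (8) = -0.308
  v = (-8 - (2)·-0.875 - (-1)·0.333) / (5) = -1.183
  w = (4 - (-1)·-0.875 - (-3)·-0.400) / (6) = 0.321
Iteration 3:
  u = (-3 - (3)·-1.183 - (2)·0.321) / (8) = -0.012
  v = (-8 - (2)·-0.308 - (-1)·0.321) / (5) = -1.413
  w = (4 - (-1)·-0.308 - (-3)·-1.183) / (6) = 0.024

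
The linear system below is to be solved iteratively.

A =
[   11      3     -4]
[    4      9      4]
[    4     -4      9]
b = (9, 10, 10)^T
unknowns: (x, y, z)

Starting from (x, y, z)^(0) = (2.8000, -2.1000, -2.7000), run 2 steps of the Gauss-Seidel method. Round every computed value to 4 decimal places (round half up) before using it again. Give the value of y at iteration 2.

-0.1312

Iteration 1:
  x = (9 - (3)·-2.1000 - (-4)·-2.7000) / (11) = 0.4091
  y = (10 - (4)·0.4091 - (4)·-2.7000) / (9) = 2.1293
  z = (10 - (4)·0.4091 - (-4)·2.1293) / (9) = 1.8756
Iteration 2:
  x = (9 - (3)·2.1293 - (-4)·1.8756) / (11) = 0.9195
  y = (10 - (4)·0.9195 - (4)·1.8756) / (9) = -0.1312
  z = (10 - (4)·0.9195 - (-4)·-0.1312) / (9) = 0.6441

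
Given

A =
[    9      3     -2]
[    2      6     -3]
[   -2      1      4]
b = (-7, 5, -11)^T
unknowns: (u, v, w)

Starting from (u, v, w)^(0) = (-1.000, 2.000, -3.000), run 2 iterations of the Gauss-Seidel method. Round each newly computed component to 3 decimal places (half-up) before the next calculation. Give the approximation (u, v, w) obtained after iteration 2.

(-1.638, -0.528, -3.437)

Iteration 1:
  u = (-7 - (3)·2.000 - (-2)·-3.000) / (9) = -2.111
  v = (5 - (2)·-2.111 - (-3)·-3.000) / (6) = 0.037
  w = (-11 - (-2)·-2.111 - (1)·0.037) / (4) = -3.815
Iteration 2:
  u = (-7 - (3)·0.037 - (-2)·-3.815) / (9) = -1.638
  v = (5 - (2)·-1.638 - (-3)·-3.815) / (6) = -0.528
  w = (-11 - (-2)·-1.638 - (1)·-0.528) / (4) = -3.437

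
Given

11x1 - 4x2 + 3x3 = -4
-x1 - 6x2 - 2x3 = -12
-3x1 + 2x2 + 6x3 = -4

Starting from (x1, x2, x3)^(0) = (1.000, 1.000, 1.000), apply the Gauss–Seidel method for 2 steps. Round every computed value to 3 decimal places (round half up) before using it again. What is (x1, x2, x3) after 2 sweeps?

(0.634, 2.352, -1.134)

Iteration 1:
  x1 = (-4 - (-4)·1.000 - (3)·1.000) / (11) = -0.273
  x2 = (-12 - (-1)·-0.273 - (-2)·1.000) / (-6) = 1.712
  x3 = (-4 - (-3)·-0.273 - (2)·1.712) / (6) = -1.374
Iteration 2:
  x1 = (-4 - (-4)·1.712 - (3)·-1.374) / (11) = 0.634
  x2 = (-12 - (-1)·0.634 - (-2)·-1.374) / (-6) = 2.352
  x3 = (-4 - (-3)·0.634 - (2)·2.352) / (6) = -1.134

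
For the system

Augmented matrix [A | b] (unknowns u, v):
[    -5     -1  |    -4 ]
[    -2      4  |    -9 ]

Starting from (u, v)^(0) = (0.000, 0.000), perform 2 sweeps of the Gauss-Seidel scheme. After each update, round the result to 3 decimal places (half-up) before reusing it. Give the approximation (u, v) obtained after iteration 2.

Iteration 1:
  u = (-4 - (-1)·0.000) / (-5) = 0.800
  v = (-9 - (-2)·0.800) / (4) = -1.850
Iteration 2:
  u = (-4 - (-1)·-1.850) / (-5) = 1.170
  v = (-9 - (-2)·1.170) / (4) = -1.665

(1.170, -1.665)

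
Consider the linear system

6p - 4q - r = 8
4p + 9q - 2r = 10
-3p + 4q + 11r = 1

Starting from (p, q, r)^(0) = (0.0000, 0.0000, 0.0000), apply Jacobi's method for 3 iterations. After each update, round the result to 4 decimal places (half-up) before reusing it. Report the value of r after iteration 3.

Iteration 1:
  p = (8 - (-4)·0.0000 - (-1)·0.0000) / (6) = 1.3333
  q = (10 - (4)·0.0000 - (-2)·0.0000) / (9) = 1.1111
  r = (1 - (-3)·0.0000 - (4)·0.0000) / (11) = 0.0909
Iteration 2:
  p = (8 - (-4)·1.1111 - (-1)·0.0909) / (6) = 2.0892
  q = (10 - (4)·1.3333 - (-2)·0.0909) / (9) = 0.5387
  r = (1 - (-3)·1.3333 - (4)·1.1111) / (11) = 0.0505
Iteration 3:
  p = (8 - (-4)·0.5387 - (-1)·0.0505) / (6) = 1.7009
  q = (10 - (4)·2.0892 - (-2)·0.0505) / (9) = 0.1938
  r = (1 - (-3)·2.0892 - (4)·0.5387) / (11) = 0.4648

0.4648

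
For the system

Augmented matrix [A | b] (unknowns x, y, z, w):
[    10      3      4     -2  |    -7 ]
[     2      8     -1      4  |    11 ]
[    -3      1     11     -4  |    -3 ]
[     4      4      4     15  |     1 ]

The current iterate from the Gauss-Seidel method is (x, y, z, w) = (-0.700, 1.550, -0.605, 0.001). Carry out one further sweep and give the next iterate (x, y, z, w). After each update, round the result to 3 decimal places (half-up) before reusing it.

One sweep:
  x = (-7 - (3)·1.550 - (4)·-0.605 - (-2)·0.001) / (10) = -0.923
  y = (11 - (2)·-0.923 - (-1)·-0.605 - (4)·0.001) / (8) = 1.530
  z = (-3 - (-3)·-0.923 - (1)·1.530 - (-4)·0.001) / (11) = -0.663
  w = (1 - (4)·-0.923 - (4)·1.530 - (4)·-0.663) / (15) = 0.082

(-0.923, 1.530, -0.663, 0.082)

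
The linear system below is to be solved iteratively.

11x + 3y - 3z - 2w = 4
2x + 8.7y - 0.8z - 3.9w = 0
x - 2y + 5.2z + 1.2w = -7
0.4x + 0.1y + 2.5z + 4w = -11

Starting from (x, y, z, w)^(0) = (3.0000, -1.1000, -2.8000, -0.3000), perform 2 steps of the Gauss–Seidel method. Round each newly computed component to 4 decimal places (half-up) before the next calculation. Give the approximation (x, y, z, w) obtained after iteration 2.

Iteration 1:
  x = (4 - (3)·-1.1000 - (-3)·-2.8000 - (-2)·-0.3000) / (11) = -0.1545
  y = (0 - (2)·-0.1545 - (-0.8)·-2.8000 - (-3.9)·-0.3000) / (8.7) = -0.3564
  z = (-7 - (1)·-0.1545 - (-2)·-0.3564 - (1.2)·-0.3000) / (5.2) = -1.3843
  w = (-11 - (0.4)·-0.1545 - (0.1)·-0.3564 - (2.5)·-1.3843) / (4) = -1.8605
Iteration 2:
  x = (4 - (3)·-0.3564 - (-3)·-1.3843 - (-2)·-1.8605) / (11) = -0.2550
  y = (0 - (2)·-0.2550 - (-0.8)·-1.3843 - (-3.9)·-1.8605) / (8.7) = -0.9027
  z = (-7 - (1)·-0.2550 - (-2)·-0.9027 - (1.2)·-1.8605) / (5.2) = -1.2150
  w = (-11 - (0.4)·-0.2550 - (0.1)·-0.9027 - (2.5)·-1.2150) / (4) = -1.9426

(-0.2550, -0.9027, -1.2150, -1.9426)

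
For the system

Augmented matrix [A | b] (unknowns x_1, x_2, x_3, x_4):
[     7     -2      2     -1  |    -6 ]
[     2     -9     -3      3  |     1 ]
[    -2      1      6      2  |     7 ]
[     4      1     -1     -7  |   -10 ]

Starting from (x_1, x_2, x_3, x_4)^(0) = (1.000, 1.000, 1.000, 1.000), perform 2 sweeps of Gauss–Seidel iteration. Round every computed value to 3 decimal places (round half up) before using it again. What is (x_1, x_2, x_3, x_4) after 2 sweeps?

(-0.990, -0.247, 0.581, 0.745)

Iteration 1:
  x_1 = (-6 - (-2)·1.000 - (2)·1.000 - (-1)·1.000) / (7) = -0.714
  x_2 = (1 - (2)·-0.714 - (-3)·1.000 - (3)·1.000) / (-9) = -0.270
  x_3 = (7 - (-2)·-0.714 - (1)·-0.270 - (2)·1.000) / (6) = 0.640
  x_4 = (-10 - (4)·-0.714 - (1)·-0.270 - (-1)·0.640) / (-7) = 0.891
Iteration 2:
  x_1 = (-6 - (-2)·-0.270 - (2)·0.640 - (-1)·0.891) / (7) = -0.990
  x_2 = (1 - (2)·-0.990 - (-3)·0.640 - (3)·0.891) / (-9) = -0.247
  x_3 = (7 - (-2)·-0.990 - (1)·-0.247 - (2)·0.891) / (6) = 0.581
  x_4 = (-10 - (4)·-0.990 - (1)·-0.247 - (-1)·0.581) / (-7) = 0.745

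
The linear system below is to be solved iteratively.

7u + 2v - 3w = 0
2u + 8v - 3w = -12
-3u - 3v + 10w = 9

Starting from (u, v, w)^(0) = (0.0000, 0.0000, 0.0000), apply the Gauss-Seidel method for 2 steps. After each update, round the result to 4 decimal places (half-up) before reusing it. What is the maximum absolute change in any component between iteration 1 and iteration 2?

0.6214

Iteration 1:
  u = (0 - (2)·0.0000 - (-3)·0.0000) / (7) = 0.0000
  v = (-12 - (2)·0.0000 - (-3)·0.0000) / (8) = -1.5000
  w = (9 - (-3)·0.0000 - (-3)·-1.5000) / (10) = 0.4500
Iteration 2:
  u = (0 - (2)·-1.5000 - (-3)·0.4500) / (7) = 0.6214
  v = (-12 - (2)·0.6214 - (-3)·0.4500) / (8) = -1.4866
  w = (9 - (-3)·0.6214 - (-3)·-1.4866) / (10) = 0.6404
Change: (0.6214, 0.0134, 0.1904) → max |·| = 0.6214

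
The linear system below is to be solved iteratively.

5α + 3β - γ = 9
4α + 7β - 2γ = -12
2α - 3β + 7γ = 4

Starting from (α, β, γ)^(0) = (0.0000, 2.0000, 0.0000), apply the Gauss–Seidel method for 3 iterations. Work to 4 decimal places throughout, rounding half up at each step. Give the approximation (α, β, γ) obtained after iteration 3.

Iteration 1:
  α = (9 - (3)·2.0000 - (-1)·0.0000) / (5) = 0.6000
  β = (-12 - (4)·0.6000 - (-2)·0.0000) / (7) = -2.0571
  γ = (4 - (2)·0.6000 - (-3)·-2.0571) / (7) = -0.4816
Iteration 2:
  α = (9 - (3)·-2.0571 - (-1)·-0.4816) / (5) = 2.9379
  β = (-12 - (4)·2.9379 - (-2)·-0.4816) / (7) = -3.5307
  γ = (4 - (2)·2.9379 - (-3)·-3.5307) / (7) = -1.7811
Iteration 3:
  α = (9 - (3)·-3.5307 - (-1)·-1.7811) / (5) = 3.5622
  β = (-12 - (4)·3.5622 - (-2)·-1.7811) / (7) = -4.2587
  γ = (4 - (2)·3.5622 - (-3)·-4.2587) / (7) = -2.2715

(3.5622, -4.2587, -2.2715)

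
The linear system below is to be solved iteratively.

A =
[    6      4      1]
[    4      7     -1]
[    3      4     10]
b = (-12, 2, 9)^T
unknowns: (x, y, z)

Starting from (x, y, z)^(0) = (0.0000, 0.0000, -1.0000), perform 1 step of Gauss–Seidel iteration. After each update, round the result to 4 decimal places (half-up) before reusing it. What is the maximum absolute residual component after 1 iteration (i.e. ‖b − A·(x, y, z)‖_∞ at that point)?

Iteration 1:
  x = (-12 - (4)·0.0000 - (1)·-1.0000) / (6) = -1.8333
  y = (2 - (4)·-1.8333 - (-1)·-1.0000) / (7) = 1.1905
  z = (9 - (3)·-1.8333 - (4)·1.1905) / (10) = 0.9738
Residual b − A·x = (-6.7360, 1.9735, -0.0001); ∞-norm = 6.7360

6.7360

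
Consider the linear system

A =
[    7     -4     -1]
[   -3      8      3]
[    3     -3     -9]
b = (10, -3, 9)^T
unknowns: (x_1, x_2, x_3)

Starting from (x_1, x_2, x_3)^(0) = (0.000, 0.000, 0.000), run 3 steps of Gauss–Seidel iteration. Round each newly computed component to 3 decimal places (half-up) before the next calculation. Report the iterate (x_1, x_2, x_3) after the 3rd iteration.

(1.554, 0.451, -0.632)

Iteration 1:
  x_1 = (10 - (-4)·0.000 - (-1)·0.000) / (7) = 1.429
  x_2 = (-3 - (-3)·1.429 - (3)·0.000) / (8) = 0.161
  x_3 = (9 - (3)·1.429 - (-3)·0.161) / (-9) = -0.577
Iteration 2:
  x_1 = (10 - (-4)·0.161 - (-1)·-0.577) / (7) = 1.438
  x_2 = (-3 - (-3)·1.438 - (3)·-0.577) / (8) = 0.381
  x_3 = (9 - (3)·1.438 - (-3)·0.381) / (-9) = -0.648
Iteration 3:
  x_1 = (10 - (-4)·0.381 - (-1)·-0.648) / (7) = 1.554
  x_2 = (-3 - (-3)·1.554 - (3)·-0.648) / (8) = 0.451
  x_3 = (9 - (3)·1.554 - (-3)·0.451) / (-9) = -0.632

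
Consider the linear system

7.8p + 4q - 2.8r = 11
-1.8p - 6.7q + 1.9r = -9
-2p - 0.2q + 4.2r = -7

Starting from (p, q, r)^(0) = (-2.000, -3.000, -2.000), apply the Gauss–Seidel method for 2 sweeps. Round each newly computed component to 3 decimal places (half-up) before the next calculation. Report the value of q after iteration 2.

Iteration 1:
  p = (11 - (4)·-3.000 - (-2.8)·-2.000) / (7.8) = 2.231
  q = (-9 - (-1.8)·2.231 - (1.9)·-2.000) / (-6.7) = 0.177
  r = (-7 - (-2)·2.231 - (-0.2)·0.177) / (4.2) = -0.596
Iteration 2:
  p = (11 - (4)·0.177 - (-2.8)·-0.596) / (7.8) = 1.106
  q = (-9 - (-1.8)·1.106 - (1.9)·-0.596) / (-6.7) = 0.877
  r = (-7 - (-2)·1.106 - (-0.2)·0.877) / (4.2) = -1.098

0.877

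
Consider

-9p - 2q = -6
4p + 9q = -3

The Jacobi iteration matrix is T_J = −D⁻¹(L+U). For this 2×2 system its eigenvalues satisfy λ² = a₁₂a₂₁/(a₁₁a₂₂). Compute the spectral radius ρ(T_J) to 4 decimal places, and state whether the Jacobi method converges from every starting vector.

a₁₂a₂₁/(a₁₁a₂₂) = (-2)·(4) / ((-9)·(9)) = 0.098765
ρ = √|0.098765| = √0.098765 = 0.3143
ρ < 1, so Jacobi converges

0.3143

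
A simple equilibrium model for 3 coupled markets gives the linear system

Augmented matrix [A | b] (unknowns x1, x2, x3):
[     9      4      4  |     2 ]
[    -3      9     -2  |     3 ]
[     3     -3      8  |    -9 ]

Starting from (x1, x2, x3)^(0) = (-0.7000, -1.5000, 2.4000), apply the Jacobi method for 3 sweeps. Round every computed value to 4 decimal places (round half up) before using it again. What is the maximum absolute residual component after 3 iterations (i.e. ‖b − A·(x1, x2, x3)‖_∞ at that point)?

1.0593

Iteration 1:
  x1 = (2 - (4)·-1.5000 - (4)·2.4000) / (9) = -0.1778
  x2 = (3 - (-3)·-0.7000 - (-2)·2.4000) / (9) = 0.6333
  x3 = (-9 - (3)·-0.7000 - (-3)·-1.5000) / (8) = -1.4250
Iteration 2:
  x1 = (2 - (4)·0.6333 - (4)·-1.4250) / (9) = 0.5741
  x2 = (3 - (-3)·-0.1778 - (-2)·-1.4250) / (9) = -0.0426
  x3 = (-9 - (3)·-0.1778 - (-3)·0.6333) / (8) = -0.8208
Iteration 3:
  x1 = (2 - (4)·-0.0426 - (4)·-0.8208) / (9) = 0.6060
  x2 = (3 - (-3)·0.5741 - (-2)·-0.8208) / (9) = 0.3423
  x3 = (-9 - (3)·0.5741 - (-3)·-0.0426) / (8) = -1.3563
Residual b − A·x = (0.6020, -0.9753, 1.0593); ∞-norm = 1.0593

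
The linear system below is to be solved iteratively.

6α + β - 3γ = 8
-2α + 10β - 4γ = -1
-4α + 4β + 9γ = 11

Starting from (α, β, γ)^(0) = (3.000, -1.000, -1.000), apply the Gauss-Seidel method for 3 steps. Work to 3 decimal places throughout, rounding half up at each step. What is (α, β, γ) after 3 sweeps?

Iteration 1:
  α = (8 - (1)·-1.000 - (-3)·-1.000) / (6) = 1.000
  β = (-1 - (-2)·1.000 - (-4)·-1.000) / (10) = -0.300
  γ = (11 - (-4)·1.000 - (4)·-0.300) / (9) = 1.800
Iteration 2:
  α = (8 - (1)·-0.300 - (-3)·1.800) / (6) = 2.283
  β = (-1 - (-2)·2.283 - (-4)·1.800) / (10) = 1.077
  γ = (11 - (-4)·2.283 - (4)·1.077) / (9) = 1.758
Iteration 3:
  α = (8 - (1)·1.077 - (-3)·1.758) / (6) = 2.033
  β = (-1 - (-2)·2.033 - (-4)·1.758) / (10) = 1.010
  γ = (11 - (-4)·2.033 - (4)·1.010) / (9) = 1.677

(2.033, 1.010, 1.677)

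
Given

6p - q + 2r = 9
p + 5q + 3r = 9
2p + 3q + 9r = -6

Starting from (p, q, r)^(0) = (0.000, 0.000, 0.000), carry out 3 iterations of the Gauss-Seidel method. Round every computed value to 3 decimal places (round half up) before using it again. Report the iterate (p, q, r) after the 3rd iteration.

(2.514, 2.447, -2.041)

Iteration 1:
  p = (9 - (-1)·0.000 - (2)·0.000) / (6) = 1.500
  q = (9 - (1)·1.500 - (3)·0.000) / (5) = 1.500
  r = (-6 - (2)·1.500 - (3)·1.500) / (9) = -1.500
Iteration 2:
  p = (9 - (-1)·1.500 - (2)·-1.500) / (6) = 2.250
  q = (9 - (1)·2.250 - (3)·-1.500) / (5) = 2.250
  r = (-6 - (2)·2.250 - (3)·2.250) / (9) = -1.917
Iteration 3:
  p = (9 - (-1)·2.250 - (2)·-1.917) / (6) = 2.514
  q = (9 - (1)·2.514 - (3)·-1.917) / (5) = 2.447
  r = (-6 - (2)·2.514 - (3)·2.447) / (9) = -2.041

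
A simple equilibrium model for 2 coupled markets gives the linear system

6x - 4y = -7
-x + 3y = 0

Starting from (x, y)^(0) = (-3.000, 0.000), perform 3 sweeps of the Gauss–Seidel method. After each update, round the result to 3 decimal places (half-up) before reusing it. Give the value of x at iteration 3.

Iteration 1:
  x = (-7 - (-4)·0.000) / (6) = -1.167
  y = (0 - (-1)·-1.167) / (3) = -0.389
Iteration 2:
  x = (-7 - (-4)·-0.389) / (6) = -1.426
  y = (0 - (-1)·-1.426) / (3) = -0.475
Iteration 3:
  x = (-7 - (-4)·-0.475) / (6) = -1.483
  y = (0 - (-1)·-1.483) / (3) = -0.494

-1.483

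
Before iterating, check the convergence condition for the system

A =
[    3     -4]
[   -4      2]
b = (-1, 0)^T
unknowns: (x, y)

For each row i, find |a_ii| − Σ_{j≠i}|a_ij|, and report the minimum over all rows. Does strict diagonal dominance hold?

-2

row 1: |3| − (4) = -1
row 2: |2| − (4) = -2
minimum over rows = -2 → not strictly diagonally dominant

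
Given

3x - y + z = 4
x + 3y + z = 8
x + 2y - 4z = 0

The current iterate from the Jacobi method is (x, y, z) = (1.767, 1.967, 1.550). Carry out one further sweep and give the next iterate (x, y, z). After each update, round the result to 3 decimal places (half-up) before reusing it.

One sweep:
  x = (4 - (-1)·1.967 - (1)·1.550) / (3) = 1.472
  y = (8 - (1)·1.767 - (1)·1.550) / (3) = 1.561
  z = (0 - (1)·1.767 - (2)·1.967) / (-4) = 1.425

(1.472, 1.561, 1.425)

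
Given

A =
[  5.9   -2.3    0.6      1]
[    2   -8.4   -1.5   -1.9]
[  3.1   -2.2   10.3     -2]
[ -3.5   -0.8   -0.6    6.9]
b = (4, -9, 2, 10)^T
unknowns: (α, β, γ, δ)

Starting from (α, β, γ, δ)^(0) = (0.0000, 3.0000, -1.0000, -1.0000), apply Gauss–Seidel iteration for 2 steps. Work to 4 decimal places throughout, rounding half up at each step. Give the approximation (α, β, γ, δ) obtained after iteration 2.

(1.0083, 0.7312, 0.5779, 2.0958)

Iteration 1:
  α = (4 - (-2.3)·3.0000 - (0.6)·-1.0000 - (1)·-1.0000) / (5.9) = 2.1186
  β = (-9 - (2)·2.1186 - (-1.5)·-1.0000 - (-1.9)·-1.0000) / (-8.4) = 1.9806
  γ = (2 - (3.1)·2.1186 - (-2.2)·1.9806 - (-2)·-1.0000) / (10.3) = -0.2146
  δ = (10 - (-3.5)·2.1186 - (-0.8)·1.9806 - (-0.6)·-0.2146) / (6.9) = 2.7349
Iteration 2:
  α = (4 - (-2.3)·1.9806 - (0.6)·-0.2146 - (1)·2.7349) / (5.9) = 1.0083
  β = (-9 - (2)·1.0083 - (-1.5)·-0.2146 - (-1.9)·2.7349) / (-8.4) = 0.7312
  γ = (2 - (3.1)·1.0083 - (-2.2)·0.7312 - (-2)·2.7349) / (10.3) = 0.5779
  δ = (10 - (-3.5)·1.0083 - (-0.8)·0.7312 - (-0.6)·0.5779) / (6.9) = 2.0958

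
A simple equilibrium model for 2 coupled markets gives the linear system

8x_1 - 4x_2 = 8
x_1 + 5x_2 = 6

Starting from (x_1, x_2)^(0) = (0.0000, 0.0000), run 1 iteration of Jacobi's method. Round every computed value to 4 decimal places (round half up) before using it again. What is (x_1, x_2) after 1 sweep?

Iteration 1:
  x_1 = (8 - (-4)·0.0000) / (8) = 1.0000
  x_2 = (6 - (1)·0.0000) / (5) = 1.2000

(1.0000, 1.2000)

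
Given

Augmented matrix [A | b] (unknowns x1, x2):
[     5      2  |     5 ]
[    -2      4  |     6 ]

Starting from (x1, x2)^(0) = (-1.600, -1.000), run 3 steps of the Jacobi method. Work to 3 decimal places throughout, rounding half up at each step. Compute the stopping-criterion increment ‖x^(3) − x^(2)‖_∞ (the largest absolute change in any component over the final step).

0.600

Iteration 1:
  x1 = (5 - (2)·-1.000) / (5) = 1.400
  x2 = (6 - (-2)·-1.600) / (4) = 0.700
Iteration 2:
  x1 = (5 - (2)·0.700) / (5) = 0.720
  x2 = (6 - (-2)·1.400) / (4) = 2.200
Iteration 3:
  x1 = (5 - (2)·2.200) / (5) = 0.120
  x2 = (6 - (-2)·0.720) / (4) = 1.860
Change: (-0.600, -0.340) → max |·| = 0.600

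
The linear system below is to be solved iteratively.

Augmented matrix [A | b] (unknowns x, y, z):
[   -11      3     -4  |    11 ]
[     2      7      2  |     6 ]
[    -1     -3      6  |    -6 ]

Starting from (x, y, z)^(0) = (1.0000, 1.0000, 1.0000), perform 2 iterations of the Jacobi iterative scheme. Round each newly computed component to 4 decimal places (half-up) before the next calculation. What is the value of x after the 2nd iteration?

-0.8009

Iteration 1:
  x = (11 - (3)·1.0000 - (-4)·1.0000) / (-11) = -1.0909
  y = (6 - (2)·1.0000 - (2)·1.0000) / (7) = 0.2857
  z = (-6 - (-1)·1.0000 - (-3)·1.0000) / (6) = -0.3333
Iteration 2:
  x = (11 - (3)·0.2857 - (-4)·-0.3333) / (-11) = -0.8009
  y = (6 - (2)·-1.0909 - (2)·-0.3333) / (7) = 1.2641
  z = (-6 - (-1)·-1.0909 - (-3)·0.2857) / (6) = -1.0390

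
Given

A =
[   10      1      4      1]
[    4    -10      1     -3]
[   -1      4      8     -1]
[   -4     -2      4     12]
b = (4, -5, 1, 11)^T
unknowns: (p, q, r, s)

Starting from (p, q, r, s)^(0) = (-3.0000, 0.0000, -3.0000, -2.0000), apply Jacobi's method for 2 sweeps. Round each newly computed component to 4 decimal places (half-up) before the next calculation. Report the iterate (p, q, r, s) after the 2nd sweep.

Iteration 1:
  p = (4 - (1)·0.0000 - (4)·-3.0000 - (1)·-2.0000) / (10) = 1.8000
  q = (-5 - (4)·-3.0000 - (1)·-3.0000 - (-3)·-2.0000) / (-10) = -0.4000
  r = (1 - (-1)·-3.0000 - (4)·0.0000 - (-1)·-2.0000) / (8) = -0.5000
  s = (11 - (-4)·-3.0000 - (-2)·0.0000 - (4)·-3.0000) / (12) = 0.9167
Iteration 2:
  p = (4 - (1)·-0.4000 - (4)·-0.5000 - (1)·0.9167) / (10) = 0.5483
  q = (-5 - (4)·1.8000 - (1)·-0.5000 - (-3)·0.9167) / (-10) = 0.8950
  r = (1 - (-1)·1.8000 - (4)·-0.4000 - (-1)·0.9167) / (8) = 0.6646
  s = (11 - (-4)·1.8000 - (-2)·-0.4000 - (4)·-0.5000) / (12) = 1.6167

(0.5483, 0.8950, 0.6646, 1.6167)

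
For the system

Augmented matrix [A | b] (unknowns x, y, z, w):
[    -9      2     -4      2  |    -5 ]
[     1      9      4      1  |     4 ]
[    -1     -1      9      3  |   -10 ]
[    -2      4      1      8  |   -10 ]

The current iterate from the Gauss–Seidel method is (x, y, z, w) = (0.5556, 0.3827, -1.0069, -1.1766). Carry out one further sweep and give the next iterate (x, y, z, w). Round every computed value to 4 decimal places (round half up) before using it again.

One sweep:
  x = (-5 - (2)·0.3827 - (-4)·-1.0069 - (2)·-1.1766) / (-9) = 0.8266
  y = (4 - (1)·0.8266 - (4)·-1.0069 - (1)·-1.1766) / (9) = 0.9308
  z = (-10 - (-1)·0.8266 - (-1)·0.9308 - (3)·-1.1766) / (9) = -0.5236
  w = (-10 - (-2)·0.8266 - (4)·0.9308 - (1)·-0.5236) / (8) = -1.4433

(0.8266, 0.9308, -0.5236, -1.4433)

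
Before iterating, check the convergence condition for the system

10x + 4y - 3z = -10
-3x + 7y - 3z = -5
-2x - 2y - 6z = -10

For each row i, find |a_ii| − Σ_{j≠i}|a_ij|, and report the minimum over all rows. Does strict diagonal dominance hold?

1

row 1: |10| − (4+3) = 3
row 2: |7| − (3+3) = 1
row 3: |-6| − (2+2) = 2
minimum over rows = 1 → strictly diagonally dominant (convergence guaranteed)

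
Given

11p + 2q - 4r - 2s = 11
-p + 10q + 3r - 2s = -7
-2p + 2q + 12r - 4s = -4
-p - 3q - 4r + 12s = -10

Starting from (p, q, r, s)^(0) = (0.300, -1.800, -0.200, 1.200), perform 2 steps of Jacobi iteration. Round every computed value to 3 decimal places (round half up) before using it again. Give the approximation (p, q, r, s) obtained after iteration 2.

Iteration 1:
  p = (11 - (2)·-1.800 - (-4)·-0.200 - (-2)·1.200) / (11) = 1.473
  q = (-7 - (-1)·0.300 - (3)·-0.200 - (-2)·1.200) / (10) = -0.370
  r = (-4 - (-2)·0.300 - (2)·-1.800 - (-4)·1.200) / (12) = 0.417
  s = (-10 - (-1)·0.300 - (-3)·-1.800 - (-4)·-0.200) / (12) = -1.325
Iteration 2:
  p = (11 - (2)·-0.370 - (-4)·0.417 - (-2)·-1.325) / (11) = 0.978
  q = (-7 - (-1)·1.473 - (3)·0.417 - (-2)·-1.325) / (10) = -0.943
  r = (-4 - (-2)·1.473 - (2)·-0.370 - (-4)·-1.325) / (12) = -0.468
  s = (-10 - (-1)·1.473 - (-3)·-0.370 - (-4)·0.417) / (12) = -0.664

(0.978, -0.943, -0.468, -0.664)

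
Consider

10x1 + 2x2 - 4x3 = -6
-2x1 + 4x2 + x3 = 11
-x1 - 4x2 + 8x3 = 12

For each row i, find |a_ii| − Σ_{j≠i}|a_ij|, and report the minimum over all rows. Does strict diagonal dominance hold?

1

row 1: |10| − (2+4) = 4
row 2: |4| − (2+1) = 1
row 3: |8| − (1+4) = 3
minimum over rows = 1 → strictly diagonally dominant (convergence guaranteed)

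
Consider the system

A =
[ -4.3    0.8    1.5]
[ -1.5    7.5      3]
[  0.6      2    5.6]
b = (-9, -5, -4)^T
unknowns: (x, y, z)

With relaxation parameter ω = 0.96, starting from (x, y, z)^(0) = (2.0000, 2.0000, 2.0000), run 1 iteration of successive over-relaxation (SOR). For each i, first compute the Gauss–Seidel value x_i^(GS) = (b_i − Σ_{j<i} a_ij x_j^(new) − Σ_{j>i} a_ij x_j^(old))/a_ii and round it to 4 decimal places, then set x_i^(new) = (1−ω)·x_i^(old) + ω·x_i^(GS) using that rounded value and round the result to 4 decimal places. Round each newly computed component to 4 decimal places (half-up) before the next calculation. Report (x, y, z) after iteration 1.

(3.1163, -0.7297, -0.6761)

Iteration 1:
  x: GS value = (-9 - (0.8)·2.0000 - (1.5)·2.0000) / (-4.3) = 3.1628;  x ← (1−ω)·2.0000 + ω·3.1628 = 3.1163
  y: GS value = (-5 - (-1.5)·3.1163 - (3)·2.0000) / (7.5) = -0.8434;  y ← (1−ω)·2.0000 + ω·-0.8434 = -0.7297
  z: GS value = (-4 - (0.6)·3.1163 - (2)·-0.7297) / (5.6) = -0.7876;  z ← (1−ω)·2.0000 + ω·-0.7876 = -0.6761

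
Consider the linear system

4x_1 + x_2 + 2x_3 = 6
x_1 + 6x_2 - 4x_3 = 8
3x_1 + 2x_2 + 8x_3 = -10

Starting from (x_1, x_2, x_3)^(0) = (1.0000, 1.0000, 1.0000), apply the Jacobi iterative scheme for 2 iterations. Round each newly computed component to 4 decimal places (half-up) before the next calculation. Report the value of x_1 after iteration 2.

Iteration 1:
  x_1 = (6 - (1)·1.0000 - (2)·1.0000) / (4) = 0.7500
  x_2 = (8 - (1)·1.0000 - (-4)·1.0000) / (6) = 1.8333
  x_3 = (-10 - (3)·1.0000 - (2)·1.0000) / (8) = -1.8750
Iteration 2:
  x_1 = (6 - (1)·1.8333 - (2)·-1.8750) / (4) = 1.9792
  x_2 = (8 - (1)·0.7500 - (-4)·-1.8750) / (6) = -0.0417
  x_3 = (-10 - (3)·0.7500 - (2)·1.8333) / (8) = -1.9896

1.9792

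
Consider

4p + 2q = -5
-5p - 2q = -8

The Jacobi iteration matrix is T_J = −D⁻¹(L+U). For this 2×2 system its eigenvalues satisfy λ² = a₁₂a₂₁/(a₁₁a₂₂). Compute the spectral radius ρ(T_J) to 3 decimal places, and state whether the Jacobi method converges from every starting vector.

a₁₂a₂₁/(a₁₁a₂₂) = (2)·(-5) / ((4)·(-2)) = 1.250000
ρ = √|1.250000| = √1.250000 = 1.118
ρ > 1, so Jacobi diverges

1.118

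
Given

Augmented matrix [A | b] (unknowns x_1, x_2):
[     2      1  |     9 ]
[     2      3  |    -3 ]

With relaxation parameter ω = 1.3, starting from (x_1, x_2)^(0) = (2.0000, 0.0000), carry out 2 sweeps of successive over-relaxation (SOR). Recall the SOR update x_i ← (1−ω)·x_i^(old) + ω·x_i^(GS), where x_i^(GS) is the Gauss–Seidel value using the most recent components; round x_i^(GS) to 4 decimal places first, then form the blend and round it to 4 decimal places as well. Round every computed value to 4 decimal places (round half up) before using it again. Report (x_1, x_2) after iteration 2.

(8.0775, -6.5455)

Iteration 1:
  x_1: GS value = (9 - (1)·0.0000) / (2) = 4.5000;  x_1 ← (1−ω)·2.0000 + ω·4.5000 = 5.2500
  x_2: GS value = (-3 - (2)·5.2500) / (3) = -4.5000;  x_2 ← (1−ω)·0.0000 + ω·-4.5000 = -5.8500
Iteration 2:
  x_1: GS value = (9 - (1)·-5.8500) / (2) = 7.4250;  x_1 ← (1−ω)·5.2500 + ω·7.4250 = 8.0775
  x_2: GS value = (-3 - (2)·8.0775) / (3) = -6.3850;  x_2 ← (1−ω)·-5.8500 + ω·-6.3850 = -6.5455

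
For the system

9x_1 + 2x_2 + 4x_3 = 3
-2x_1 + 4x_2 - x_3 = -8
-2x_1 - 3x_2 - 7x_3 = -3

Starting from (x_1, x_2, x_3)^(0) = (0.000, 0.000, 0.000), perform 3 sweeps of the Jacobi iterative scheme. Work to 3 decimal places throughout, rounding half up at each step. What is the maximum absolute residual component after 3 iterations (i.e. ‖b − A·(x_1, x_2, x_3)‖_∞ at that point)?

0.987

Iteration 1:
  x_1 = (3 - (2)·0.000 - (4)·0.000) / (9) = 0.333
  x_2 = (-8 - (-2)·0.000 - (-1)·0.000) / (4) = -2.000
  x_3 = (-3 - (-2)·0.000 - (-3)·0.000) / (-7) = 0.429
Iteration 2:
  x_1 = (3 - (2)·-2.000 - (4)·0.429) / (9) = 0.587
  x_2 = (-8 - (-2)·0.333 - (-1)·0.429) / (4) = -1.726
  x_3 = (-3 - (-2)·0.333 - (-3)·-2.000) / (-7) = 1.191
Iteration 3:
  x_1 = (3 - (2)·-1.726 - (4)·1.191) / (9) = 0.188
  x_2 = (-8 - (-2)·0.587 - (-1)·1.191) / (4) = -1.409
  x_3 = (-3 - (-2)·0.587 - (-3)·-1.726) / (-7) = 1.001
Residual b − A·x = (0.122, -0.987, 0.156); ∞-norm = 0.987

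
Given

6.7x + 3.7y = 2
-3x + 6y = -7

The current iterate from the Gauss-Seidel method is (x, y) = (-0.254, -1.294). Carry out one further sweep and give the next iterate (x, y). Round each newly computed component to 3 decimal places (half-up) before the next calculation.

(1.013, -0.660)

One sweep:
  x = (2 - (3.7)·-1.294) / (6.7) = 1.013
  y = (-7 - (-3)·1.013) / (6) = -0.660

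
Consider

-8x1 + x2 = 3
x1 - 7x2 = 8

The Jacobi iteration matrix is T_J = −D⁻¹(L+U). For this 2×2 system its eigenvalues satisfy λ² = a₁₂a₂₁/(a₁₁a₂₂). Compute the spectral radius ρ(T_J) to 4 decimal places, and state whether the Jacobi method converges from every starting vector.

a₁₂a₂₁/(a₁₁a₂₂) = (1)·(1) / ((-8)·(-7)) = 0.017857
ρ = √|0.017857| = √0.017857 = 0.1336
ρ < 1, so Jacobi converges

0.1336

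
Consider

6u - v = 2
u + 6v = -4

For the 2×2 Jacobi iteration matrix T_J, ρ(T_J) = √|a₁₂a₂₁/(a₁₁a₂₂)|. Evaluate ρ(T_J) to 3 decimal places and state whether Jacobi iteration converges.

a₁₂a₂₁/(a₁₁a₂₂) = (-1)·(1) / ((6)·(6)) = -0.027778
ρ = √|-0.027778| = √0.027778 = 0.167
ρ < 1, so Jacobi converges

0.167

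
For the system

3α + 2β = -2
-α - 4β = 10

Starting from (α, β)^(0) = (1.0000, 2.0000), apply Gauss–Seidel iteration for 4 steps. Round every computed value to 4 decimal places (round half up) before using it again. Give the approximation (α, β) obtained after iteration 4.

(1.1852, -2.7963)

Iteration 1:
  α = (-2 - (2)·2.0000) / (3) = -2.0000
  β = (10 - (-1)·-2.0000) / (-4) = -2.0000
Iteration 2:
  α = (-2 - (2)·-2.0000) / (3) = 0.6667
  β = (10 - (-1)·0.6667) / (-4) = -2.6667
Iteration 3:
  α = (-2 - (2)·-2.6667) / (3) = 1.1111
  β = (10 - (-1)·1.1111) / (-4) = -2.7778
Iteration 4:
  α = (-2 - (2)·-2.7778) / (3) = 1.1852
  β = (10 - (-1)·1.1852) / (-4) = -2.7963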